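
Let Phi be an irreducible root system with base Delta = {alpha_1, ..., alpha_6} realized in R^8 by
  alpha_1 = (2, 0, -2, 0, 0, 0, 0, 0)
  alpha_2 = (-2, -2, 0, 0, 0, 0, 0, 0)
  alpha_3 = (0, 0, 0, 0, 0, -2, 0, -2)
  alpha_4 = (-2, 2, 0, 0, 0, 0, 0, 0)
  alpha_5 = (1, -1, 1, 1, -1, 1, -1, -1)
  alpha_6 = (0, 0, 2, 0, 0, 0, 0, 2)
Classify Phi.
type E_6

Compute the Cartan integers a_ij = 2(alpha_i, alpha_j)/(alpha_j, alpha_j); the resulting 6x6 Cartan matrix is
[[2, -1, 0, -1, 0, -1], [-1, 2, 0, 0, 0, 0], [0, 0, 2, 0, 0, -1], [-1, 0, 0, 2, -1, 0], [0, 0, 0, -1, 2, 0], [-1, 0, -1, 0, 0, 2]].
All simple roots have the same length, so the diagram is simply laced. The associated Dynkin diagram is a chain of 5 nodes with one extra node attached to the third node from one end (E_6), so the type is E_6.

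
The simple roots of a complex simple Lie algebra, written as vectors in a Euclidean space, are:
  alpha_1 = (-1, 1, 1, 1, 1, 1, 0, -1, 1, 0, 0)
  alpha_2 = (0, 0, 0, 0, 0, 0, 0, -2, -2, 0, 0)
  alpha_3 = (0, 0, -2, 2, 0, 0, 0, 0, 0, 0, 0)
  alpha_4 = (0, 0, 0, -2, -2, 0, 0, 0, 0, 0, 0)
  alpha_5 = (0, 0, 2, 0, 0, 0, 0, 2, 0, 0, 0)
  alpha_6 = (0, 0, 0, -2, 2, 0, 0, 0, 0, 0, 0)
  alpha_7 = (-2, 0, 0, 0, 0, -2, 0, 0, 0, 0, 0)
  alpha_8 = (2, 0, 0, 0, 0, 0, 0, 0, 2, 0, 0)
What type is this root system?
Compute the Cartan integers a_ij = 2(alpha_i, alpha_j)/(alpha_j, alpha_j); the resulting 8x8 Cartan matrix is
[[2, 0, 0, -1, 0, 0, 0, 0], [0, 2, 0, 0, -1, 0, 0, -1], [0, 0, 2, -1, -1, -1, 0, 0], [-1, 0, -1, 2, 0, 0, 0, 0], [0, -1, -1, 0, 2, 0, 0, 0], [0, 0, -1, 0, 0, 2, 0, 0], [0, 0, 0, 0, 0, 0, 2, -1], [0, -1, 0, 0, 0, 0, -1, 2]].
All simple roots have the same length, so the diagram is simply laced. The associated Dynkin diagram is a chain of 7 nodes with one extra node attached to the third node from one end (E_8), so the type is E_8.

E_8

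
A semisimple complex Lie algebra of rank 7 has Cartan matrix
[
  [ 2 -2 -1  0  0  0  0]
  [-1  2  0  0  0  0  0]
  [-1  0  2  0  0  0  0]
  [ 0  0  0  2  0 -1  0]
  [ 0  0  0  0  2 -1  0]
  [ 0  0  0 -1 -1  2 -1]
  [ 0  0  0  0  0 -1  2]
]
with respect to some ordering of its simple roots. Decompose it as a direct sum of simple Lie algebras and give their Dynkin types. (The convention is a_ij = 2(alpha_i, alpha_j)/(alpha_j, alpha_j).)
type B_3 ⊕ type D_4

The diagram associated to this matrix has two connected components: the simple roots {alpha_1, alpha_2, alpha_3} form a chain of 3 nodes with a double edge at one end; the terminal node there is the unique short simple root (B_3), and {alpha_4, alpha_5, alpha_6, alpha_7} form a chain of 2 nodes with a fork of two nodes at one end (D_4). A semisimple Lie algebra decomposes uniquely as the direct sum of simple ideals, one per connected component of its Dynkin diagram, so g ≅ B_3 ⊕ D_4 (dimension 21 + 28 = 49).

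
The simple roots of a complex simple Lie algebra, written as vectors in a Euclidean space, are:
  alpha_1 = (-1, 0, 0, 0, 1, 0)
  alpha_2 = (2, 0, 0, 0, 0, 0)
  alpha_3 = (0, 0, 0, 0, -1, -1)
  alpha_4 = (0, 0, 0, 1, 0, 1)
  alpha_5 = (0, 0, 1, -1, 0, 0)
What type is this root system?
C5

Compute the Cartan integers a_ij = 2(alpha_i, alpha_j)/(alpha_j, alpha_j); the resulting 5x5 Cartan matrix is
[[2, -1, -1, 0, 0], [-2, 2, 0, 0, 0], [-1, 0, 2, -1, 0], [0, 0, -1, 2, -1], [0, 0, 0, -1, 2]].
The roots have two lengths (squared-length ratio 2:1); the short ones are alpha_{1,3,4,5}. The associated Dynkin diagram is a chain of 5 nodes with a double edge at one end; the terminal node there is the unique long simple root (C_5), so the type is C_5 (the algebra sp(10)).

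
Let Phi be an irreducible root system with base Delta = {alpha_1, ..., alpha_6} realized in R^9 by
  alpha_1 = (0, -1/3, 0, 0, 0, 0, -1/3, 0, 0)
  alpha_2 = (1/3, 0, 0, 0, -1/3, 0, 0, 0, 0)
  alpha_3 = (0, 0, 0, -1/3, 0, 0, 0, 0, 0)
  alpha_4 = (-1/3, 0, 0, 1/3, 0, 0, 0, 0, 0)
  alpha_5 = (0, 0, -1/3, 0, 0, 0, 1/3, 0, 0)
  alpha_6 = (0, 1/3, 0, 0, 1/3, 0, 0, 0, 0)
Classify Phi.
Compute the Cartan integers a_ij = 2(alpha_i, alpha_j)/(alpha_j, alpha_j); the resulting 6x6 Cartan matrix is
[[2, 0, 0, 0, -1, -1], [0, 2, 0, -1, 0, -1], [0, 0, 2, -1, 0, 0], [0, -1, -2, 2, 0, 0], [-1, 0, 0, 0, 2, 0], [-1, -1, 0, 0, 0, 2]].
The roots have two lengths (squared-length ratio 2:1); the short ones are alpha_{3}. The associated Dynkin diagram is a chain of 6 nodes with a double edge at one end; the terminal node there is the unique short simple root (B_6), so the type is B_6 (the algebra so(13)).

B_6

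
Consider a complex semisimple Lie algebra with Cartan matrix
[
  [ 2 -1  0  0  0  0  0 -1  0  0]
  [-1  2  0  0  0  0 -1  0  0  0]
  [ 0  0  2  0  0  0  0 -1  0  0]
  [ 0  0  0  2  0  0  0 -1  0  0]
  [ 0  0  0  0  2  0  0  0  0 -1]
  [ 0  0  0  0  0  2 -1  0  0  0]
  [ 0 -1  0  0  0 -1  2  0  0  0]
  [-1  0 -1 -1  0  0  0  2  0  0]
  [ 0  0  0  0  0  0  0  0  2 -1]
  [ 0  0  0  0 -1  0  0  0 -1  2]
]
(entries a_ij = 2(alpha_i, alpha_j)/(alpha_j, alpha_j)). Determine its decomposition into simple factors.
A3 ⊕ D7

The diagram associated to this matrix has two connected components: the simple roots {alpha_5, alpha_9, alpha_10} form a chain of 3 nodes with single edges (A_3), and {alpha_1, alpha_2, alpha_3, alpha_4, alpha_6, alpha_7, alpha_8} form a chain of 5 nodes with a fork of two nodes at one end (D_7). A semisimple Lie algebra decomposes uniquely as the direct sum of simple ideals, one per connected component of its Dynkin diagram, so g ≅ A_3 ⊕ D_7 (dimension 15 + 91 = 106).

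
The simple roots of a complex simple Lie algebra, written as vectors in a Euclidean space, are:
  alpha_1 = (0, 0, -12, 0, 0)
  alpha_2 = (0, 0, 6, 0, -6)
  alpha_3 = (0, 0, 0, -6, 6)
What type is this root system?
Compute the Cartan integers a_ij = 2(alpha_i, alpha_j)/(alpha_j, alpha_j); the resulting 3x3 Cartan matrix is
[[2, -2, 0], [-1, 2, -1], [0, -1, 2]].
The roots have two lengths (squared-length ratio 2:1); the short ones are alpha_{2,3}. The associated Dynkin diagram is a chain of 3 nodes with a double edge at one end; the terminal node there is the unique long simple root (C_3), so the type is C_3 (the algebra sp(6)).

C_3 (sp(6))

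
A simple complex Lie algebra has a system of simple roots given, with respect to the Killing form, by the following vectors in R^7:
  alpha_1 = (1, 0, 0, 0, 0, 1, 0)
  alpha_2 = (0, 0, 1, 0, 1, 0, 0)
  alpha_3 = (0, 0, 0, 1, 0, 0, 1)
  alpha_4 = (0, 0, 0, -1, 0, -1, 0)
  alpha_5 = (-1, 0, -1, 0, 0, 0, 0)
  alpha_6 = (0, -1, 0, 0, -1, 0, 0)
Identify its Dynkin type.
Compute the Cartan integers a_ij = 2(alpha_i, alpha_j)/(alpha_j, alpha_j); the resulting 6x6 Cartan matrix is
[[2, 0, 0, -1, -1, 0], [0, 2, 0, 0, -1, -1], [0, 0, 2, -1, 0, 0], [-1, 0, -1, 2, 0, 0], [-1, -1, 0, 0, 2, 0], [0, -1, 0, 0, 0, 2]].
All simple roots have the same length, so the diagram is simply laced. The associated Dynkin diagram is a chain of 6 nodes with single edges (A_6), so the type is A_6 (the algebra sl(7)).

A_6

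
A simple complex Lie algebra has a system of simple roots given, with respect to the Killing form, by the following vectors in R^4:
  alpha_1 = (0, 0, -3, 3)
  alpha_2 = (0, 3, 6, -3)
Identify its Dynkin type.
Compute the Cartan integers a_ij = 2(alpha_i, alpha_j)/(alpha_j, alpha_j); the resulting 2x2 Cartan matrix is
[[2, -1], [-3, 2]].
The roots have two lengths (squared-length ratio 3:1); the short ones are alpha_{1}. The associated Dynkin diagram is two nodes joined by a triple edge (G_2), so the type is G_2.

G2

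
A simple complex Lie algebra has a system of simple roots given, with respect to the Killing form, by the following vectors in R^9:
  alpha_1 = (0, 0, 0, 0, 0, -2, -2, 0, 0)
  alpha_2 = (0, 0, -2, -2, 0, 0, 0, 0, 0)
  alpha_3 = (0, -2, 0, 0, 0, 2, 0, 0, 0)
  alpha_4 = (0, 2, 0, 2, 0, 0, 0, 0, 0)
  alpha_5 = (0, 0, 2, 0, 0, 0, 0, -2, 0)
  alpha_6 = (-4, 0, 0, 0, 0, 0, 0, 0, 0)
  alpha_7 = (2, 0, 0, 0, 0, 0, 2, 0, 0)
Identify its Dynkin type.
Compute the Cartan integers a_ij = 2(alpha_i, alpha_j)/(alpha_j, alpha_j); the resulting 7x7 Cartan matrix is
[[2, 0, -1, 0, 0, 0, -1], [0, 2, 0, -1, -1, 0, 0], [-1, 0, 2, -1, 0, 0, 0], [0, -1, -1, 2, 0, 0, 0], [0, -1, 0, 0, 2, 0, 0], [0, 0, 0, 0, 0, 2, -2], [-1, 0, 0, 0, 0, -1, 2]].
The roots have two lengths (squared-length ratio 2:1); the short ones are alpha_{1,2,3,4,5,7}. The associated Dynkin diagram is a chain of 7 nodes with a double edge at one end; the terminal node there is the unique long simple root (C_7), so the type is C_7 (the algebra sp(14)).

C_7 (sp(14))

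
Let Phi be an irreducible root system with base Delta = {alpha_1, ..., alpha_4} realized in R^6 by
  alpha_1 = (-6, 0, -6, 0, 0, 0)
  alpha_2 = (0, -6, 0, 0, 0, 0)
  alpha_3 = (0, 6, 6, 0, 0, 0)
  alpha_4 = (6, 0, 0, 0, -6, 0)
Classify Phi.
B_4

Compute the Cartan integers a_ij = 2(alpha_i, alpha_j)/(alpha_j, alpha_j); the resulting 4x4 Cartan matrix is
[[2, 0, -1, -1], [0, 2, -1, 0], [-1, -2, 2, 0], [-1, 0, 0, 2]].
The roots have two lengths (squared-length ratio 2:1); the short ones are alpha_{2}. The associated Dynkin diagram is a chain of 4 nodes with a double edge at one end; the terminal node there is the unique short simple root (B_4), so the type is B_4 (the algebra so(9)).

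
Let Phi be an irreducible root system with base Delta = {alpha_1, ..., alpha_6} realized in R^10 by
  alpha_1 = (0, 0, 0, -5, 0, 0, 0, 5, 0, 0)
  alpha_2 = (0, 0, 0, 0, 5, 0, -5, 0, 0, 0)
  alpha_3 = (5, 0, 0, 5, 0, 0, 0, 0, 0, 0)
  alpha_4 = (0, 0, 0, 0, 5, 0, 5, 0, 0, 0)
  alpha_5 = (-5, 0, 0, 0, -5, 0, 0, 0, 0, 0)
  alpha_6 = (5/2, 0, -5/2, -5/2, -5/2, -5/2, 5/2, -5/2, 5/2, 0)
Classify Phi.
Compute the Cartan integers a_ij = 2(alpha_i, alpha_j)/(alpha_j, alpha_j); the resulting 6x6 Cartan matrix is
[[2, 0, -1, 0, 0, 0], [0, 2, 0, 0, -1, -1], [-1, 0, 2, 0, -1, 0], [0, 0, 0, 2, -1, 0], [0, -1, -1, -1, 2, 0], [0, -1, 0, 0, 0, 2]].
All simple roots have the same length, so the diagram is simply laced. The associated Dynkin diagram is a chain of 5 nodes with one extra node attached to the third node from one end (E_6), so the type is E_6.

type E_6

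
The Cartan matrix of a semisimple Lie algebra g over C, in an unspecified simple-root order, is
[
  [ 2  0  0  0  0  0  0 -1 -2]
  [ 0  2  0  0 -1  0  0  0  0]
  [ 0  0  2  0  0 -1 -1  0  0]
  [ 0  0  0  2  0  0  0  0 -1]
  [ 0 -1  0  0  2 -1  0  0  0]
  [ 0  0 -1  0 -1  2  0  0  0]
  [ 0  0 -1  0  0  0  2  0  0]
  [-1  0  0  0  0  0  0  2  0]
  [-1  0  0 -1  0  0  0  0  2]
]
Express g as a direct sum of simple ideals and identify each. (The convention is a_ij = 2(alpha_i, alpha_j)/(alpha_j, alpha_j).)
A5 + F4

The diagram associated to this matrix has two connected components: the simple roots {alpha_2, alpha_3, alpha_5, alpha_6, alpha_7} form a chain of 5 nodes with single edges (A_5), and {alpha_1, alpha_4, alpha_8, alpha_9} form a chain of 4 nodes with a double edge between the middle two (F_4). A semisimple Lie algebra decomposes uniquely as the direct sum of simple ideals, one per connected component of its Dynkin diagram, so g ≅ A_5 ⊕ F_4 (dimension 35 + 52 = 87).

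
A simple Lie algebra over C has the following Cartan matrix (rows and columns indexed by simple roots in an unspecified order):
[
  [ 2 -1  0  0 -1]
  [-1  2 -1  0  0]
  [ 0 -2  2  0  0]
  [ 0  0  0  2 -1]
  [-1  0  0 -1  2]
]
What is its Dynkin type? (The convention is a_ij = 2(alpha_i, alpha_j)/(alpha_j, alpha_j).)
C_5 (sp(10))

The matrix has rank 5 with 2's on the diagonal. Reading the off-diagonal entries as Dynkin edges (a single edge where a_ij = a_ji = -1; a double or triple edge where a_ij * a_ji = 2 or 3), the diagram is a chain of 5 nodes with a double edge at one end; the terminal node there is the unique long simple root (C_5). One simple-root ordering that puts it in standard form is (alpha_4, alpha_5, alpha_1, alpha_2, alpha_3). So the algebra is type C_5, i.e. sp(10).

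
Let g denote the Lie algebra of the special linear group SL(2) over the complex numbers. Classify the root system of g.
This is sl(2), which has dimension 2^2 - 1 = 3 and rank 2 - 1 = 1 (a Cartan subalgebra is the diagonal traceless matrices). In the classification of classical Lie algebras, the special linear algebra sl(n+1) has type A_n; here n = 1, so the Dynkin diagram is a chain of 1 nodes with single edges (A_1). Hence the type is A_1.

A1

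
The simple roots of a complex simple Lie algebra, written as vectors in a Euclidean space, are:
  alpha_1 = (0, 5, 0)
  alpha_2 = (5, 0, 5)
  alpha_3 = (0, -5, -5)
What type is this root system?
B3

Compute the Cartan integers a_ij = 2(alpha_i, alpha_j)/(alpha_j, alpha_j); the resulting 3x3 Cartan matrix is
[[2, 0, -1], [0, 2, -1], [-2, -1, 2]].
The roots have two lengths (squared-length ratio 2:1); the short ones are alpha_{1}. The associated Dynkin diagram is a chain of 3 nodes with a double edge at one end; the terminal node there is the unique short simple root (B_3), so the type is B_3 (the algebra so(7)).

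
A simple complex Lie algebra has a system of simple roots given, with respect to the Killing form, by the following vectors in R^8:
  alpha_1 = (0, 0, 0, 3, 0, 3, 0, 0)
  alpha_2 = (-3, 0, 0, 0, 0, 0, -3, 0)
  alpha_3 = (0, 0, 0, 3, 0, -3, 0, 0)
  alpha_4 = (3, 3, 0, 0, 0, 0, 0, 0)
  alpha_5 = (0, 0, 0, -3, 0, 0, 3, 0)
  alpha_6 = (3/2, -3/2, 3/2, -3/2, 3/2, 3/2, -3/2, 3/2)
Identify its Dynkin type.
Compute the Cartan integers a_ij = 2(alpha_i, alpha_j)/(alpha_j, alpha_j); the resulting 6x6 Cartan matrix is
[[2, 0, 0, 0, -1, 0], [0, 2, 0, -1, -1, 0], [0, 0, 2, 0, -1, -1], [0, -1, 0, 2, 0, 0], [-1, -1, -1, 0, 2, 0], [0, 0, -1, 0, 0, 2]].
All simple roots have the same length, so the diagram is simply laced. The associated Dynkin diagram is a chain of 5 nodes with one extra node attached to the third node from one end (E_6), so the type is E_6.

E_6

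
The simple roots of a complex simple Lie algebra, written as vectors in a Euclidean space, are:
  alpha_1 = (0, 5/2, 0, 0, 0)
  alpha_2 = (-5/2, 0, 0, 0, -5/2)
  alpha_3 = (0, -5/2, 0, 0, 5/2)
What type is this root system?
Compute the Cartan integers a_ij = 2(alpha_i, alpha_j)/(alpha_j, alpha_j); the resulting 3x3 Cartan matrix is
[[2, 0, -1], [0, 2, -1], [-2, -1, 2]].
The roots have two lengths (squared-length ratio 2:1); the short ones are alpha_{1}. The associated Dynkin diagram is a chain of 3 nodes with a double edge at one end; the terminal node there is the unique short simple root (B_3), so the type is B_3 (the algebra so(7)).

type B_3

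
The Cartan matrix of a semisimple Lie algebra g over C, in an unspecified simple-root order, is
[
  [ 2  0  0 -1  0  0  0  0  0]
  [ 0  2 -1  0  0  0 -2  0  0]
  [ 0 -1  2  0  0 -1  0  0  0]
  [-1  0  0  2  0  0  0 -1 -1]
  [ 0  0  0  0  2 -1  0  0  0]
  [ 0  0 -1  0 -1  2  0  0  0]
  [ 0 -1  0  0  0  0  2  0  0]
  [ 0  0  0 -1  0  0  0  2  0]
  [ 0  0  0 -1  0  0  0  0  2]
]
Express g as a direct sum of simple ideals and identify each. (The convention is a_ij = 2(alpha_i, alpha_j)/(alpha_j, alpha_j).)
The diagram associated to this matrix has two connected components: the simple roots {alpha_2, alpha_3, alpha_5, alpha_6, alpha_7} form a chain of 5 nodes with a double edge at one end; the terminal node there is the unique short simple root (B_5), and {alpha_1, alpha_4, alpha_8, alpha_9} form a chain of 2 nodes with a fork of two nodes at one end (D_4). A semisimple Lie algebra decomposes uniquely as the direct sum of simple ideals, one per connected component of its Dynkin diagram, so g ≅ B_5 ⊕ D_4 (dimension 55 + 28 = 83).

B_5 + D_4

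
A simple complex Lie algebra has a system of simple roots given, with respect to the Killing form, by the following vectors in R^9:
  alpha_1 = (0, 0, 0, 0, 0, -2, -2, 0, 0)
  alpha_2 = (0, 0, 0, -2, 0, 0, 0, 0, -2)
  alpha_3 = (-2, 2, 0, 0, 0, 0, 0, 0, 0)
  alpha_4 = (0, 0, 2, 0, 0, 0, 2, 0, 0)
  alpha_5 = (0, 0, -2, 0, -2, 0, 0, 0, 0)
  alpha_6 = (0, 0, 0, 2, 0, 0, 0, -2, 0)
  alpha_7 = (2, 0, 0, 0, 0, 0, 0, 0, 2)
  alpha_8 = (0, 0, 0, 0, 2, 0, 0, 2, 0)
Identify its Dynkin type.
type A_8

Compute the Cartan integers a_ij = 2(alpha_i, alpha_j)/(alpha_j, alpha_j); the resulting 8x8 Cartan matrix is
[[2, 0, 0, -1, 0, 0, 0, 0], [0, 2, 0, 0, 0, -1, -1, 0], [0, 0, 2, 0, 0, 0, -1, 0], [-1, 0, 0, 2, -1, 0, 0, 0], [0, 0, 0, -1, 2, 0, 0, -1], [0, -1, 0, 0, 0, 2, 0, -1], [0, -1, -1, 0, 0, 0, 2, 0], [0, 0, 0, 0, -1, -1, 0, 2]].
All simple roots have the same length, so the diagram is simply laced. The associated Dynkin diagram is a chain of 8 nodes with single edges (A_8), so the type is A_8 (the algebra sl(9)).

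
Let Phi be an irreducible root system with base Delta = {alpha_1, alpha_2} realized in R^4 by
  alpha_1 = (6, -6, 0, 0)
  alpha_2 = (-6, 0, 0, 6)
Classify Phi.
A2

Compute the Cartan integers a_ij = 2(alpha_i, alpha_j)/(alpha_j, alpha_j); the resulting 2x2 Cartan matrix is
[[2, -1], [-1, 2]].
All simple roots have the same length, so the diagram is simply laced. The associated Dynkin diagram is a chain of 2 nodes with single edges (A_2), so the type is A_2 (the algebra sl(3)).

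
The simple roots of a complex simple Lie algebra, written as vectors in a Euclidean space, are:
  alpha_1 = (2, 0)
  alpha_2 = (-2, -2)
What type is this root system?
B_2 (so(5))

Compute the Cartan integers a_ij = 2(alpha_i, alpha_j)/(alpha_j, alpha_j); the resulting 2x2 Cartan matrix is
[[2, -1], [-2, 2]].
The roots have two lengths (squared-length ratio 2:1); the short ones are alpha_{1}. The associated Dynkin diagram is a chain of 2 nodes with a double edge at one end; the terminal node there is the unique short simple root (B_2), so the type is B_2 (the algebra so(5)).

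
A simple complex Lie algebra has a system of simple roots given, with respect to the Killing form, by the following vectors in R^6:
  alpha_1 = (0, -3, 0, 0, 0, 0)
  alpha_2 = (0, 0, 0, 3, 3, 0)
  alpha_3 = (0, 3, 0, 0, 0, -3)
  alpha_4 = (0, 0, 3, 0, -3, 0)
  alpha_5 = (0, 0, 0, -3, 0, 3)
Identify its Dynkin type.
B_5 (so(11))

Compute the Cartan integers a_ij = 2(alpha_i, alpha_j)/(alpha_j, alpha_j); the resulting 5x5 Cartan matrix is
[[2, 0, -1, 0, 0], [0, 2, 0, -1, -1], [-2, 0, 2, 0, -1], [0, -1, 0, 2, 0], [0, -1, -1, 0, 2]].
The roots have two lengths (squared-length ratio 2:1); the short ones are alpha_{1}. The associated Dynkin diagram is a chain of 5 nodes with a double edge at one end; the terminal node there is the unique short simple root (B_5), so the type is B_5 (the algebra so(11)).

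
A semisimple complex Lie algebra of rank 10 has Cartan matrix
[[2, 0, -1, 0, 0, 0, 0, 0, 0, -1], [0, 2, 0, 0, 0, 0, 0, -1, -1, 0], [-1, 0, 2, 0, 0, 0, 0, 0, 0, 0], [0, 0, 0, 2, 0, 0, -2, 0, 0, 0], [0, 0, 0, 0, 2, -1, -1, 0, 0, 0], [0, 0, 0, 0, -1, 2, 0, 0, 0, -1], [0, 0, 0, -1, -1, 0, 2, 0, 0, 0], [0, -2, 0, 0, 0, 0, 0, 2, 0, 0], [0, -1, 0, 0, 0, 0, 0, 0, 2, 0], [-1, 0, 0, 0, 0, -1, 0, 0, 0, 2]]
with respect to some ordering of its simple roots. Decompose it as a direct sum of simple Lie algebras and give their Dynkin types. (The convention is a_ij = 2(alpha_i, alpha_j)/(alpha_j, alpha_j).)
type C_3 ⊕ type C_7

The diagram associated to this matrix has two connected components: the simple roots {alpha_2, alpha_8, alpha_9} form a chain of 3 nodes with a double edge at one end; the terminal node there is the unique long simple root (C_3), and {alpha_1, alpha_3, alpha_4, alpha_5, alpha_6, alpha_7, alpha_10} form a chain of 7 nodes with a double edge at one end; the terminal node there is the unique long simple root (C_7). A semisimple Lie algebra decomposes uniquely as the direct sum of simple ideals, one per connected component of its Dynkin diagram, so g ≅ C_3 ⊕ C_7 (dimension 21 + 105 = 126).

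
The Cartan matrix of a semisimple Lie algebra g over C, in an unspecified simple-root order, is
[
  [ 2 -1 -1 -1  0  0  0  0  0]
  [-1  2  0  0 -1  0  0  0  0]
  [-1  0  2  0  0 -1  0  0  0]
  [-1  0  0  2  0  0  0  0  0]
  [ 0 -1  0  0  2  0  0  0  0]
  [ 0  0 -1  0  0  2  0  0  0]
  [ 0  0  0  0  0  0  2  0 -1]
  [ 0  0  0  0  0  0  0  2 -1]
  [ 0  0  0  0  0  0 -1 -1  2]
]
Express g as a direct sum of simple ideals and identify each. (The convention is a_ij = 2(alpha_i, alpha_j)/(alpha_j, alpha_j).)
type A_3 ⊕ type E_6

The diagram associated to this matrix has two connected components: the simple roots {alpha_7, alpha_8, alpha_9} form a chain of 3 nodes with single edges (A_3), and {alpha_1, alpha_2, alpha_3, alpha_4, alpha_5, alpha_6} form a chain of 5 nodes with one extra node attached to the third node from one end (E_6). A semisimple Lie algebra decomposes uniquely as the direct sum of simple ideals, one per connected component of its Dynkin diagram, so g ≅ A_3 ⊕ E_6 (dimension 15 + 78 = 93).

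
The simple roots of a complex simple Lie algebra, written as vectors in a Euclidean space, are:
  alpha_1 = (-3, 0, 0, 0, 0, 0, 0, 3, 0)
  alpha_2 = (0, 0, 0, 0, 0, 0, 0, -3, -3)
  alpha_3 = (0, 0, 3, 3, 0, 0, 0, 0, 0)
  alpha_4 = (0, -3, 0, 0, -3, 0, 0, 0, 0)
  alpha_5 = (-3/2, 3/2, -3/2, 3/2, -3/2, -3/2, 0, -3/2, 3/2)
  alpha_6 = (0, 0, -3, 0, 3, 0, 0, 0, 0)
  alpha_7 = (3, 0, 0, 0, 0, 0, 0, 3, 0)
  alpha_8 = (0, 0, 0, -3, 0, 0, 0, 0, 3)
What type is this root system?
Compute the Cartan integers a_ij = 2(alpha_i, alpha_j)/(alpha_j, alpha_j); the resulting 8x8 Cartan matrix is
[[2, -1, 0, 0, 0, 0, 0, 0], [-1, 2, 0, 0, 0, 0, -1, -1], [0, 0, 2, 0, 0, -1, 0, -1], [0, 0, 0, 2, 0, -1, 0, 0], [0, 0, 0, 0, 2, 0, -1, 0], [0, 0, -1, -1, 0, 2, 0, 0], [0, -1, 0, 0, -1, 0, 2, 0], [0, -1, -1, 0, 0, 0, 0, 2]].
All simple roots have the same length, so the diagram is simply laced. The associated Dynkin diagram is a chain of 7 nodes with one extra node attached to the third node from one end (E_8), so the type is E_8.

type E_8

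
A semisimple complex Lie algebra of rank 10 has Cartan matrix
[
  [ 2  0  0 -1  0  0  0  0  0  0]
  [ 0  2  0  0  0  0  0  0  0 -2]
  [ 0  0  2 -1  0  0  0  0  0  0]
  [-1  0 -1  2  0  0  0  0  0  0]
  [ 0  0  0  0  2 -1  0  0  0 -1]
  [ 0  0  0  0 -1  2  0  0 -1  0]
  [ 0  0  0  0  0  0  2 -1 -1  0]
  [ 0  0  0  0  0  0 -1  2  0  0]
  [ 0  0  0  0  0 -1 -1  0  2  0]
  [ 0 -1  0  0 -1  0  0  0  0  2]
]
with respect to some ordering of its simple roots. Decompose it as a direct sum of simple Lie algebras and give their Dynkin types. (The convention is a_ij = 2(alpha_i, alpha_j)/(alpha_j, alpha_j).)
The diagram associated to this matrix has two connected components: the simple roots {alpha_1, alpha_3, alpha_4} form a chain of 3 nodes with single edges (A_3), and {alpha_2, alpha_5, alpha_6, alpha_7, alpha_8, alpha_9, alpha_10} form a chain of 7 nodes with a double edge at one end; the terminal node there is the unique long simple root (C_7). A semisimple Lie algebra decomposes uniquely as the direct sum of simple ideals, one per connected component of its Dynkin diagram, so g ≅ A_3 ⊕ C_7 (dimension 15 + 105 = 120).

A3 + C7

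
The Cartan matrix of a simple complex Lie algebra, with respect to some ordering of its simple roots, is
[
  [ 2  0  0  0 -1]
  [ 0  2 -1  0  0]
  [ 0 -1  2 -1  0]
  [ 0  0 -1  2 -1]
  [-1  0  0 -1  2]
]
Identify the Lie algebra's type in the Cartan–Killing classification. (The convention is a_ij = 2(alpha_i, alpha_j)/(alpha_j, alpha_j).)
A_5

The matrix has rank 5 with 2's on the diagonal. Reading the off-diagonal entries as Dynkin edges (a single edge where a_ij = a_ji = -1; a double or triple edge where a_ij * a_ji = 2 or 3), the diagram is a chain of 5 nodes with single edges (A_5). One simple-root ordering that puts it in standard form is (alpha_1, alpha_5, alpha_4, alpha_3, alpha_2). So the algebra is type A_5, i.e. sl(6).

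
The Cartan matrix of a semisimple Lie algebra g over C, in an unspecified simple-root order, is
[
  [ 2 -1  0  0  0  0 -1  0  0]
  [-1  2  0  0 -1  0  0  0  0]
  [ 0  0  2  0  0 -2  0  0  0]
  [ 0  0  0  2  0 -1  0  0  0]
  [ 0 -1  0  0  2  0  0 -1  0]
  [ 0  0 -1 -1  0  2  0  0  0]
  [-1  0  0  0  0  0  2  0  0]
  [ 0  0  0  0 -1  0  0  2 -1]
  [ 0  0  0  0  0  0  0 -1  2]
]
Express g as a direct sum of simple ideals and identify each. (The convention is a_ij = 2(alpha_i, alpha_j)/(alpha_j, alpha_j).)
The diagram associated to this matrix has two connected components: the simple roots {alpha_1, alpha_2, alpha_5, alpha_7, alpha_8, alpha_9} form a chain of 6 nodes with single edges (A_6), and {alpha_3, alpha_4, alpha_6} form a chain of 3 nodes with a double edge at one end; the terminal node there is the unique long simple root (C_3). A semisimple Lie algebra decomposes uniquely as the direct sum of simple ideals, one per connected component of its Dynkin diagram, so g ≅ A_6 ⊕ C_3 (dimension 48 + 21 = 69).

type A_6 + type C_3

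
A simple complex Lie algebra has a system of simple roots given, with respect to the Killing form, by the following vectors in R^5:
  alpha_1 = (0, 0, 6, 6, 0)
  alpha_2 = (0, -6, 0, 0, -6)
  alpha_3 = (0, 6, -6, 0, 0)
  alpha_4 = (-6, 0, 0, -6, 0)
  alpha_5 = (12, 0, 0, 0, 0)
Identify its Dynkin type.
Compute the Cartan integers a_ij = 2(alpha_i, alpha_j)/(alpha_j, alpha_j); the resulting 5x5 Cartan matrix is
[[2, 0, -1, -1, 0], [0, 2, -1, 0, 0], [-1, -1, 2, 0, 0], [-1, 0, 0, 2, -1], [0, 0, 0, -2, 2]].
The roots have two lengths (squared-length ratio 2:1); the short ones are alpha_{1,2,3,4}. The associated Dynkin diagram is a chain of 5 nodes with a double edge at one end; the terminal node there is the unique long simple root (C_5), so the type is C_5 (the algebra sp(10)).

C5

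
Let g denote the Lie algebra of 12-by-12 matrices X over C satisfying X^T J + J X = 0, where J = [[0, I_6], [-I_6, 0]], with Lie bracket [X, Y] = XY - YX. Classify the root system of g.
This is sp(12), which has dimension 12(12+1)/2 = 78 and rank 12/2 = 6. In the classification of classical Lie algebras, the symplectic algebra sp(2n) has type C_n; here n = 6, so the Dynkin diagram is a chain of 6 nodes with a double edge at one end; the terminal node there is the unique long simple root (C_6). Hence the type is C_6.

C_6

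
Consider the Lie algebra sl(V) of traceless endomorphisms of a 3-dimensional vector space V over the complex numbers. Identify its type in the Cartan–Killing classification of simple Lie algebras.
A_2 (sl(3))

This is sl(3), which has dimension 3^2 - 1 = 8 and rank 3 - 1 = 2 (a Cartan subalgebra is the diagonal traceless matrices). In the classification of classical Lie algebras, the special linear algebra sl(n+1) has type A_n; here n = 2, so the Dynkin diagram is a chain of 2 nodes with single edges (A_2). Hence the type is A_2.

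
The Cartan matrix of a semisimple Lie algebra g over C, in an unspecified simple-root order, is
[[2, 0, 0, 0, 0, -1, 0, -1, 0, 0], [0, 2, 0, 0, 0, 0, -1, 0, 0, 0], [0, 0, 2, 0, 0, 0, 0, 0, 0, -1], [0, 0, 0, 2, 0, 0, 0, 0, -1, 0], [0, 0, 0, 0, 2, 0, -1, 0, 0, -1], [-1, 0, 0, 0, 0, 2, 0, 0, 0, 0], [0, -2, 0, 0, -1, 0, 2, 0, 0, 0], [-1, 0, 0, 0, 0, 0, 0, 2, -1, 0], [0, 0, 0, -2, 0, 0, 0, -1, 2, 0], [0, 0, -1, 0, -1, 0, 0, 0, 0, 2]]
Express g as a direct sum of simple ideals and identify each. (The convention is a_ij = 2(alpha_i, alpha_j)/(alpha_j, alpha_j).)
B_5 ⊕ B_5

The diagram associated to this matrix has two connected components: the simple roots {alpha_2, alpha_3, alpha_5, alpha_7, alpha_10} form a chain of 5 nodes with a double edge at one end; the terminal node there is the unique short simple root (B_5), and {alpha_1, alpha_4, alpha_6, alpha_8, alpha_9} form a chain of 5 nodes with a double edge at one end; the terminal node there is the unique short simple root (B_5). A semisimple Lie algebra decomposes uniquely as the direct sum of simple ideals, one per connected component of its Dynkin diagram, so g ≅ B_5 ⊕ B_5 (dimension 55 + 55 = 110).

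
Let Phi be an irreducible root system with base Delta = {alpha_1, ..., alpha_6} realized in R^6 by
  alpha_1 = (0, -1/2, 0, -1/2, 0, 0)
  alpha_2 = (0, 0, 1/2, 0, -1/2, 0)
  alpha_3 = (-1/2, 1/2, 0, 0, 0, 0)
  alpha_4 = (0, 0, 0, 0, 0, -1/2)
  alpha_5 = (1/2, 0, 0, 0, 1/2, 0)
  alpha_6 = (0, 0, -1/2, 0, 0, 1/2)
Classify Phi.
B_6 (so(13))

Compute the Cartan integers a_ij = 2(alpha_i, alpha_j)/(alpha_j, alpha_j); the resulting 6x6 Cartan matrix is
[[2, 0, -1, 0, 0, 0], [0, 2, 0, 0, -1, -1], [-1, 0, 2, 0, -1, 0], [0, 0, 0, 2, 0, -1], [0, -1, -1, 0, 2, 0], [0, -1, 0, -2, 0, 2]].
The roots have two lengths (squared-length ratio 2:1); the short ones are alpha_{4}. The associated Dynkin diagram is a chain of 6 nodes with a double edge at one end; the terminal node there is the unique short simple root (B_6), so the type is B_6 (the algebra so(13)).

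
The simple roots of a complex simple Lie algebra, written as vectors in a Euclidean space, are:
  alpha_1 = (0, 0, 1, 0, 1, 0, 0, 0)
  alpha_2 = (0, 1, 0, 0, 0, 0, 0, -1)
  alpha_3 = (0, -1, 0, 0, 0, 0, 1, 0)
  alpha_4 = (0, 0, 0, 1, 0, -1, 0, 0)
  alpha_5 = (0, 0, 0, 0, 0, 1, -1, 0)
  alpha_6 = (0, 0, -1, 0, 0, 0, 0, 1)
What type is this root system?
type A_6

Compute the Cartan integers a_ij = 2(alpha_i, alpha_j)/(alpha_j, alpha_j); the resulting 6x6 Cartan matrix is
[[2, 0, 0, 0, 0, -1], [0, 2, -1, 0, 0, -1], [0, -1, 2, 0, -1, 0], [0, 0, 0, 2, -1, 0], [0, 0, -1, -1, 2, 0], [-1, -1, 0, 0, 0, 2]].
All simple roots have the same length, so the diagram is simply laced. The associated Dynkin diagram is a chain of 6 nodes with single edges (A_6), so the type is A_6 (the algebra sl(7)).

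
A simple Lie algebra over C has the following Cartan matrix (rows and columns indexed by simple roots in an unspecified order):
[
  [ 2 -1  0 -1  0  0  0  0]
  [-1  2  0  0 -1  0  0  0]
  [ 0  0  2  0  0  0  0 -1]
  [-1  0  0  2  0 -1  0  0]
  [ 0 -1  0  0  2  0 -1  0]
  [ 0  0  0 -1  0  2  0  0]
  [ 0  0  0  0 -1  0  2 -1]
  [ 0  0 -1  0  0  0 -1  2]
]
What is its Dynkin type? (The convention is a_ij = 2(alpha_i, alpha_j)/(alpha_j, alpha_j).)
The matrix has rank 8 with 2's on the diagonal. Reading the off-diagonal entries as Dynkin edges (a single edge where a_ij = a_ji = -1; a double or triple edge where a_ij * a_ji = 2 or 3), the diagram is a chain of 8 nodes with single edges (A_8). One simple-root ordering that puts it in standard form is (alpha_3, alpha_8, alpha_7, alpha_5, alpha_2, alpha_1, alpha_4, alpha_6). So the algebra is type A_8, i.e. sl(9).

type A_8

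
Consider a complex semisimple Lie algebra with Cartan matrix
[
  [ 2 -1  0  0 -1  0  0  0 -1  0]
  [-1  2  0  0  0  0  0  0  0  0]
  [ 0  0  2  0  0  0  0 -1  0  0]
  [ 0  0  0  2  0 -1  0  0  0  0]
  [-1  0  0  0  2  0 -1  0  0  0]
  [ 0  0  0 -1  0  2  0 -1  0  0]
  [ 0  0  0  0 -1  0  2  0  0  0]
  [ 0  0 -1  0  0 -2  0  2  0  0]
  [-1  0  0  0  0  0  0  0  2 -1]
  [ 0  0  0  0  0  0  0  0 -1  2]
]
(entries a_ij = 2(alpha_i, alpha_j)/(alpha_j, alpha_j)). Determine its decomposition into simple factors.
The diagram associated to this matrix has two connected components: the simple roots {alpha_1, alpha_2, alpha_5, alpha_7, alpha_9, alpha_10} form a chain of 5 nodes with one extra node attached to the third node from one end (E_6), and {alpha_3, alpha_4, alpha_6, alpha_8} form a chain of 4 nodes with a double edge between the middle two (F_4). A semisimple Lie algebra decomposes uniquely as the direct sum of simple ideals, one per connected component of its Dynkin diagram, so g ≅ E_6 ⊕ F_4 (dimension 78 + 52 = 130).

E_6 ⊕ F_4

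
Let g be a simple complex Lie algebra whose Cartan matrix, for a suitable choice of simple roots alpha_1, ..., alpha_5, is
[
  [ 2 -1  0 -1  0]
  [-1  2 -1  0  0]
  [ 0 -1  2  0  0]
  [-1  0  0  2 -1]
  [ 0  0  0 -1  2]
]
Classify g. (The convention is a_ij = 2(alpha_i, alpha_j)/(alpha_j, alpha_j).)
The matrix has rank 5 with 2's on the diagonal. Reading the off-diagonal entries as Dynkin edges (a single edge where a_ij = a_ji = -1; a double or triple edge where a_ij * a_ji = 2 or 3), the diagram is a chain of 5 nodes with single edges (A_5). One simple-root ordering that puts it in standard form is (alpha_5, alpha_4, alpha_1, alpha_2, alpha_3). So the algebra is type A_5, i.e. sl(6).

A_5 (sl(6))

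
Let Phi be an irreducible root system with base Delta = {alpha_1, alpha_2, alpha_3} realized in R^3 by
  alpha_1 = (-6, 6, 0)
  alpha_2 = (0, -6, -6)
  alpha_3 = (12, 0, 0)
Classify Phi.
Compute the Cartan integers a_ij = 2(alpha_i, alpha_j)/(alpha_j, alpha_j); the resulting 3x3 Cartan matrix is
[[2, -1, -1], [-1, 2, 0], [-2, 0, 2]].
The roots have two lengths (squared-length ratio 2:1); the short ones are alpha_{1,2}. The associated Dynkin diagram is a chain of 3 nodes with a double edge at one end; the terminal node there is the unique long simple root (C_3), so the type is C_3 (the algebra sp(6)).

C_3 (sp(6))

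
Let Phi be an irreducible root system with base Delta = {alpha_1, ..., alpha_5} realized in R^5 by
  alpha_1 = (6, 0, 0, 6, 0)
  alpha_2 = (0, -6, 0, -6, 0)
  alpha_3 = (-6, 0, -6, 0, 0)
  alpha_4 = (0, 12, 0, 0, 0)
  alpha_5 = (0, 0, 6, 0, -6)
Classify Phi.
C_5 (sp(10))

Compute the Cartan integers a_ij = 2(alpha_i, alpha_j)/(alpha_j, alpha_j); the resulting 5x5 Cartan matrix is
[[2, -1, -1, 0, 0], [-1, 2, 0, -1, 0], [-1, 0, 2, 0, -1], [0, -2, 0, 2, 0], [0, 0, -1, 0, 2]].
The roots have two lengths (squared-length ratio 2:1); the short ones are alpha_{1,2,3,5}. The associated Dynkin diagram is a chain of 5 nodes with a double edge at one end; the terminal node there is the unique long simple root (C_5), so the type is C_5 (the algebra sp(10)).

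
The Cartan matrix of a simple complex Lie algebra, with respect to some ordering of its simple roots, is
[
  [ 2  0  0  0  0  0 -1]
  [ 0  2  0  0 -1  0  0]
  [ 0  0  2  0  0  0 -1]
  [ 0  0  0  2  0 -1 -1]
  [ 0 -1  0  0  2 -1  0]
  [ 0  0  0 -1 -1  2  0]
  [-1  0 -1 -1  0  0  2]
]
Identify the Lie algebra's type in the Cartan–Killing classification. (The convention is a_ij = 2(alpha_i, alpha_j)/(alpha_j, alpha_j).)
D_7

The matrix has rank 7 with 2's on the diagonal. Reading the off-diagonal entries as Dynkin edges (a single edge where a_ij = a_ji = -1; a double or triple edge where a_ij * a_ji = 2 or 3), the diagram is a chain of 5 nodes with a fork of two nodes at one end (D_7). One simple-root ordering that puts it in standard form is (alpha_2, alpha_5, alpha_6, alpha_4, alpha_7, alpha_3, alpha_1). So the algebra is type D_7, i.e. so(14).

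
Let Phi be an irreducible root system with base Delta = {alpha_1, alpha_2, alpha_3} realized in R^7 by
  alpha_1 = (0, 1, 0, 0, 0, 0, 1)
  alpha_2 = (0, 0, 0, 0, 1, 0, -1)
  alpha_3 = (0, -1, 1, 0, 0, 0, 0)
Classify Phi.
A3

Compute the Cartan integers a_ij = 2(alpha_i, alpha_j)/(alpha_j, alpha_j); the resulting 3x3 Cartan matrix is
[[2, -1, -1], [-1, 2, 0], [-1, 0, 2]].
All simple roots have the same length, so the diagram is simply laced. The associated Dynkin diagram is a chain of 3 nodes with single edges (A_3), so the type is A_3 (the algebra sl(4)).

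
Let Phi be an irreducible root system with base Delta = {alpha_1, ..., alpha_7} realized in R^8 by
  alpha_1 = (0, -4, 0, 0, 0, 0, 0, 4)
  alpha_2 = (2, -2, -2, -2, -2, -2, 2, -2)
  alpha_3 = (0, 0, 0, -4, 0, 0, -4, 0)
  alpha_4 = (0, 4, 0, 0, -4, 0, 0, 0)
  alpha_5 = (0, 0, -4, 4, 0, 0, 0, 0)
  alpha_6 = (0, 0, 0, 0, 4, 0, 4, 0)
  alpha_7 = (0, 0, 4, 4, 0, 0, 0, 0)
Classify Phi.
Compute the Cartan integers a_ij = 2(alpha_i, alpha_j)/(alpha_j, alpha_j); the resulting 7x7 Cartan matrix is
[[2, 0, 0, -1, 0, 0, 0], [0, 2, 0, 0, 0, 0, -1], [0, 0, 2, 0, -1, -1, -1], [-1, 0, 0, 2, 0, -1, 0], [0, 0, -1, 0, 2, 0, 0], [0, 0, -1, -1, 0, 2, 0], [0, -1, -1, 0, 0, 0, 2]].
All simple roots have the same length, so the diagram is simply laced. The associated Dynkin diagram is a chain of 6 nodes with one extra node attached to the third node from one end (E_7), so the type is E_7.

E_7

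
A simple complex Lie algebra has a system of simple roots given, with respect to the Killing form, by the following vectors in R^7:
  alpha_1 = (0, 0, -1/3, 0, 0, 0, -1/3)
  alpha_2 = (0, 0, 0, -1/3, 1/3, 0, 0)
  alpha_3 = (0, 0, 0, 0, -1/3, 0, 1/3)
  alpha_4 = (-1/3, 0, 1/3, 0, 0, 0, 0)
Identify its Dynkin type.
Compute the Cartan integers a_ij = 2(alpha_i, alpha_j)/(alpha_j, alpha_j); the resulting 4x4 Cartan matrix is
[[2, 0, -1, -1], [0, 2, -1, 0], [-1, -1, 2, 0], [-1, 0, 0, 2]].
All simple roots have the same length, so the diagram is simply laced. The associated Dynkin diagram is a chain of 4 nodes with single edges (A_4), so the type is A_4 (the algebra sl(5)).

A_4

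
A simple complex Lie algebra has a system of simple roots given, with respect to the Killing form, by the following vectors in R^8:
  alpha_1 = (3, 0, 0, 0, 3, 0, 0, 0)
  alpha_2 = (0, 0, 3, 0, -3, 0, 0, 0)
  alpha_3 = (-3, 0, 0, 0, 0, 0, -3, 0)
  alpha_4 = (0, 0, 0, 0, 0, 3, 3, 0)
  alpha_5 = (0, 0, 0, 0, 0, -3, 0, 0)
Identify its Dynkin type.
Compute the Cartan integers a_ij = 2(alpha_i, alpha_j)/(alpha_j, alpha_j); the resulting 5x5 Cartan matrix is
[[2, -1, -1, 0, 0], [-1, 2, 0, 0, 0], [-1, 0, 2, -1, 0], [0, 0, -1, 2, -2], [0, 0, 0, -1, 2]].
The roots have two lengths (squared-length ratio 2:1); the short ones are alpha_{5}. The associated Dynkin diagram is a chain of 5 nodes with a double edge at one end; the terminal node there is the unique short simple root (B_5), so the type is B_5 (the algebra so(11)).

B_5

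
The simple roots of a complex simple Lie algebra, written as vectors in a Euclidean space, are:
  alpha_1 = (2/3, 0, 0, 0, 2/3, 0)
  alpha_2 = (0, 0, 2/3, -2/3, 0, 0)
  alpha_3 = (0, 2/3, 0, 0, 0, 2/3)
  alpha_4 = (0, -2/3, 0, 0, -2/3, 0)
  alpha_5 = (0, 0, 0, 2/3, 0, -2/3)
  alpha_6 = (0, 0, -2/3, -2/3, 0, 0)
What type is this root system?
Compute the Cartan integers a_ij = 2(alpha_i, alpha_j)/(alpha_j, alpha_j); the resulting 6x6 Cartan matrix is
[[2, 0, 0, -1, 0, 0], [0, 2, 0, 0, -1, 0], [0, 0, 2, -1, -1, 0], [-1, 0, -1, 2, 0, 0], [0, -1, -1, 0, 2, -1], [0, 0, 0, 0, -1, 2]].
All simple roots have the same length, so the diagram is simply laced. The associated Dynkin diagram is a chain of 4 nodes with a fork of two nodes at one end (D_6), so the type is D_6 (the algebra so(12)).

type D_6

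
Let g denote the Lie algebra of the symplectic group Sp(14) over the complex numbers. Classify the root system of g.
C_7 (sp(14))

This is sp(14), which has dimension 14(14+1)/2 = 105 and rank 14/2 = 7. In the classification of classical Lie algebras, the symplectic algebra sp(2n) has type C_n; here n = 7, so the Dynkin diagram is a chain of 7 nodes with a double edge at one end; the terminal node there is the unique long simple root (C_7). Hence the type is C_7.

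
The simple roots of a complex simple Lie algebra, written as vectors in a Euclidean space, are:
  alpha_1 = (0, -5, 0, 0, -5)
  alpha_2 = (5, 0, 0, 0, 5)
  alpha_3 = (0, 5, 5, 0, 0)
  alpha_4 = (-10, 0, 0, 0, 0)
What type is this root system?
Compute the Cartan integers a_ij = 2(alpha_i, alpha_j)/(alpha_j, alpha_j); the resulting 4x4 Cartan matrix is
[[2, -1, -1, 0], [-1, 2, 0, -1], [-1, 0, 2, 0], [0, -2, 0, 2]].
The roots have two lengths (squared-length ratio 2:1); the short ones are alpha_{1,2,3}. The associated Dynkin diagram is a chain of 4 nodes with a double edge at one end; the terminal node there is the unique long simple root (C_4), so the type is C_4 (the algebra sp(8)).

type C_4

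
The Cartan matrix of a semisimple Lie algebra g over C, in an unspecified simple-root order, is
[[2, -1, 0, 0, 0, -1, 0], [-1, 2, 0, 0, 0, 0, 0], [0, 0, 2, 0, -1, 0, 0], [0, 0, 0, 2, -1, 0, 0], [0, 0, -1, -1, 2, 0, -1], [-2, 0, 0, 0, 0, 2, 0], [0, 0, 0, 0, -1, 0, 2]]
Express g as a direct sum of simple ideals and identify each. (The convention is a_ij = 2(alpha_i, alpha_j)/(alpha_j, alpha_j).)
The diagram associated to this matrix has two connected components: the simple roots {alpha_1, alpha_2, alpha_6} form a chain of 3 nodes with a double edge at one end; the terminal node there is the unique long simple root (C_3), and {alpha_3, alpha_4, alpha_5, alpha_7} form a chain of 2 nodes with a fork of two nodes at one end (D_4). A semisimple Lie algebra decomposes uniquely as the direct sum of simple ideals, one per connected component of its Dynkin diagram, so g ≅ C_3 ⊕ D_4 (dimension 21 + 28 = 49).

C_3 (sp(6)) ⊕ D_4 (so(8))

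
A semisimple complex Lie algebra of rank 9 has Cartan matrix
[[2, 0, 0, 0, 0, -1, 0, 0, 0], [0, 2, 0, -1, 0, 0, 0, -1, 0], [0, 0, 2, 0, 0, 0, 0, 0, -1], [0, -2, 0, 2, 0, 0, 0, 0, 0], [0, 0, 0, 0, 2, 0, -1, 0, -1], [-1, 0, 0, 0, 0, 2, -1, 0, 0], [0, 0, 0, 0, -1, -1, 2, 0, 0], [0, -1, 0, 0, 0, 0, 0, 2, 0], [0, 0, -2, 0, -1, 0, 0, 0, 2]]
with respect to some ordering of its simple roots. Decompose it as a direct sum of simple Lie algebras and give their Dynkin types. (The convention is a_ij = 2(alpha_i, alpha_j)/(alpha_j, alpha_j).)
The diagram associated to this matrix has two connected components: the simple roots {alpha_1, alpha_3, alpha_5, alpha_6, alpha_7, alpha_9} form a chain of 6 nodes with a double edge at one end; the terminal node there is the unique short simple root (B_6), and {alpha_2, alpha_4, alpha_8} form a chain of 3 nodes with a double edge at one end; the terminal node there is the unique long simple root (C_3). A semisimple Lie algebra decomposes uniquely as the direct sum of simple ideals, one per connected component of its Dynkin diagram, so g ≅ B_6 ⊕ C_3 (dimension 78 + 21 = 99).

type B_6 ⊕ type C_3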